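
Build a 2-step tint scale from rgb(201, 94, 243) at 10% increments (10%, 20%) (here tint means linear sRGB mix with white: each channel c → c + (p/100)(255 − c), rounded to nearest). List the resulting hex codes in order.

#CE6EF4, #D47EF5

10%: (201 + 5.4 = 206.4→206, 94 + 16.1 = 110.1→110, 243 + 1.2 = 244.2→244) → #CE6EF4
20%: (201 + 10.8 = 211.8→212, 94 + 32.2 = 126.2→126, 243 + 2.4 = 245.4→245) → #D47EF5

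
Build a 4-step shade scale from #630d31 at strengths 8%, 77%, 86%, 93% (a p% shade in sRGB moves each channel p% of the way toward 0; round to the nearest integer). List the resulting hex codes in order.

#630d31 is rgb(99, 13, 49).
8%: (99 − 7.92 = 91.08→91, 13 − 1.04 = 11.96→12, 49 − 3.92 = 45.08→45) → #5b0c2d
77%: (99 − 76.23 = 22.77→23, 13 − 10.01 = 2.99→3, 49 − 37.73 = 11.27→11) → #17030b
86%: (99 − 85.14 = 13.86→14, 13 − 11.18 = 1.82→2, 49 − 42.14 = 6.86→7) → #0e0207
93%: (99 − 92.07 = 6.93→7, 13 − 12.09 = 0.91→1, 49 − 45.57 = 3.43→3) → #070103

#5b0c2d, #17030b, #0e0207, #070103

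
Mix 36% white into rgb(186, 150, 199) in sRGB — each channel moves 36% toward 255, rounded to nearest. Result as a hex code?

#D3BCDB

Per channel, c → c + 0.36(255 − c):
  R: 186 + 24.84 = 210.84 → 211
  G: 150 + 37.8 = 187.8 → 188
  B: 199 + 0.36×(255−199) = 199 + 20.16 = 219.16 → 219
rgb(211, 188, 219) = #D3BCDB.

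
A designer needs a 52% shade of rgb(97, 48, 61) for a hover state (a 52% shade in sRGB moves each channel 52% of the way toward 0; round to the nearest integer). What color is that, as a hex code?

#2F171D

Lerp each channel 52% toward 0:
  R: 97 − 50.44 = 46.56 → 47
  G: 48 − 24.96 = 23.04 → 23
  B: 61 − 31.72 = 29.28 → 29
rgb(47, 23, 29) = #2F171D.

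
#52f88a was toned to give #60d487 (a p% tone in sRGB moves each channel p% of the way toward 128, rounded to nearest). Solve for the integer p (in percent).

#52f88a is rgb(82, 248, 138); #60d487 is rgb(96, 212, 135).
On the G channel (widest range): 212 ≈ 248 + (p/100)(128 − 248), so p ≈ 100×(212 − 248)/(128 − 248) = -3600/-120 = 30.00.
p = 30 reproduces all three channels after rounding.

30%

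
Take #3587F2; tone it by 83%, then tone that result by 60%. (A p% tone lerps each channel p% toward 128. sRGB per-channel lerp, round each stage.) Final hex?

#7B8088

#3587F2 is rgb(53, 135, 242).
Lerp each channel 83% toward 128:
  R: 53 + 0.83×(128−53) = 53 + 62.25 = 115.25 → 115
  G: 135 − 5.81 = 129.19 → 129
  B: 242 − 94.62 = 147.38 → 147
After the tone: rgb(115, 129, 147) = #738193.
Per channel, c → c + 0.6(128 − c):
  R: 115 + 0.6×(128−115) = 115 + 7.8 = 122.8 → 123
  G: 129 − 0.6 = 128.4 → 128
  B: 147 − 11.4 = 135.6 → 136
rgb(123, 128, 136) = #7B8088.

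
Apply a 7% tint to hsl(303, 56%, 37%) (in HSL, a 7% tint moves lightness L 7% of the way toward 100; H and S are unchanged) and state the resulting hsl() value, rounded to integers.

L moves 7% from 37 toward 100: 37 + 4.41 = 41.41 → 41.
H and S are unchanged.

hsl(303, 56%, 41%)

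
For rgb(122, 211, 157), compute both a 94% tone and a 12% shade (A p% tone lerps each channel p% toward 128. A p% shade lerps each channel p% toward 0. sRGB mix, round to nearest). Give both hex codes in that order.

#808582, #6BBA8A

94% tone:
  R: 122 + 0.94×(128−122) = 122 + 5.64 = 127.64 → 128
  G: 211 − 78.02 = 132.98 → 133
  B: 157 + 0.94×(128−157) = 157 − 27.26 = 129.74 → 130
  → #808582
12% shade:
  R: 122 + 0.12×(0−122) = 122 − 14.64 = 107.36 → 107
  G: 211 + 0.12×(0−211) = 211 − 25.32 = 185.68 → 186
  B: 157 + 0.12×(0−157) = 157 − 18.84 = 138.16 → 138
  → #6BBA8A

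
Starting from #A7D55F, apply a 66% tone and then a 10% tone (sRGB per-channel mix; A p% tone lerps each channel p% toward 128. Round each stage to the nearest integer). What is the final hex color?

#A7D55F is rgb(167, 213, 95).
Lerp each channel 66% toward 128:
  R: 167 + 0.66×(128−167) = 167 − 25.74 = 141.26 → 141
  G: 213 + 0.66×(128−213) = 213 − 56.1 = 156.9 → 157
  B: 95 + 21.78 = 116.78 → 117
After the tone: rgb(141, 157, 117) = #8D9D75.
Lerp each channel 10% toward 128:
  R: 141 − 1.3 = 139.7 → 140
  G: 157 − 2.9 = 154.1 → 154
  B: 117 + 0.1×(128−117) = 117 + 1.1 = 118.1 → 118
rgb(140, 154, 118) = #8C9A76.

#8C9A76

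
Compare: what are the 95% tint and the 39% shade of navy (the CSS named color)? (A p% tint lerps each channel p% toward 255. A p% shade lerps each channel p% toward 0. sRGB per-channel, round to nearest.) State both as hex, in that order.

#F2F2F9, #00004E

CSS navy is rgb(0, 0, 128).
95% tint:
  R: 0 + 0.95×(255−0) = 0 + 242.25 = 242.25 → 242
  G: 0 + 242.25 = 242.25 → 242
  B: 128 + 120.65 = 248.65 → 249
  → #F2F2F9
39% shade:
  R: 0 + 0 = 0 → 0
  G: 0 + 0.39×(0−0) = 0 + 0 = 0 → 0
  B: 128 + 0.39×(0−128) = 128 − 49.92 = 78.08 → 78
  → #00004E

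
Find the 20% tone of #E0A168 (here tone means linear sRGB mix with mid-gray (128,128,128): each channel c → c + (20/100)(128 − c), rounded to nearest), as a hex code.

#CD9A6D

#E0A168 is rgb(224, 161, 104).
Lerp each channel 20% toward 128:
  R: 224 − 19.2 = 204.8 → 205
  G: 161 + 0.2×(128−161) = 161 − 6.6 = 154.4 → 154
  B: 104 + 0.2×(128−104) = 104 + 4.8 = 108.8 → 109
rgb(205, 154, 109) = #CD9A6D.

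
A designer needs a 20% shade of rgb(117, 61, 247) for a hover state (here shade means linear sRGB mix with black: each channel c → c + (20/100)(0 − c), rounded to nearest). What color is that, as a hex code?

#5E31C6

A 20% shade moves each channel 20% toward 0:
  R: 117 + 0.2×(0−117) = 117 − 23.4 = 93.6 → 94
  G: 61 + 0.2×(0−61) = 61 − 12.2 = 48.8 → 49
  B: 247 − 49.4 = 197.6 → 198
rgb(94, 49, 198) = #5E31C6.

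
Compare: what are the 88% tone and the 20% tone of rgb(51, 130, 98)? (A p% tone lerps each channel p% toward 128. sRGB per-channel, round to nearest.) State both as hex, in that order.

88% tone:
  R: 51 + 0.88×(128−51) = 51 + 67.76 = 118.76 → 119
  G: 130 − 1.76 = 128.24 → 128
  B: 98 + 0.88×(128−98) = 98 + 26.4 = 124.4 → 124
  → #77807C
20% tone:
  R: 51 + 0.2×(128−51) = 51 + 15.4 = 66.4 → 66
  G: 130 + 0.2×(128−130) = 130 − 0.4 = 129.6 → 130
  B: 98 + 0.2×(128−98) = 98 + 6 = 104 → 104
  → #428268

#77807C, #428268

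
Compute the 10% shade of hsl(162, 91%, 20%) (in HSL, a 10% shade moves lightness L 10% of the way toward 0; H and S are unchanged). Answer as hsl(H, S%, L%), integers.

L moves 10% from 20 toward 0: 20 − 2 = 18 → 18.
H and S are unchanged.

hsl(162, 91%, 18%)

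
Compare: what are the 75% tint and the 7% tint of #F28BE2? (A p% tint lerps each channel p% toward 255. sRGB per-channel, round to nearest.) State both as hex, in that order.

#FCE2F8, #F393E4

#F28BE2 is rgb(242, 139, 226).
75% tint:
  R: 242 + 0.75×(255−242) = 242 + 9.75 = 251.75 → 252
  G: 139 + 0.75×(255−139) = 139 + 87 = 226 → 226
  B: 226 + 0.75×(255−226) = 226 + 21.75 = 247.75 → 248
  → #FCE2F8
7% tint:
  R: 242 + 0.91 = 242.91 → 243
  G: 139 + 0.07×(255−139) = 139 + 8.12 = 147.12 → 147
  B: 226 + 0.07×(255−226) = 226 + 2.03 = 228.03 → 228
  → #F393E4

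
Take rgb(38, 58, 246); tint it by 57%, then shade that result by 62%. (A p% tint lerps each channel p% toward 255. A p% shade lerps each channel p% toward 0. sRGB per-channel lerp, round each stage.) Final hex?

#3E415F

Lerp each channel 57% toward 255:
  R: 38 + 123.69 = 161.69 → 162
  G: 58 + 0.57×(255−58) = 58 + 112.29 = 170.29 → 170
  B: 246 + 0.57×(255−246) = 246 + 5.13 = 251.13 → 251
After the tint: rgb(162, 170, 251) = #A2AAFB.
Per channel, c → c + 0.62(0 − c):
  R: 162 − 100.44 = 61.56 → 62
  G: 170 + 0.62×(0−170) = 170 − 105.4 = 64.6 → 65
  B: 251 + 0.62×(0−251) = 251 − 155.62 = 95.38 → 95
rgb(62, 65, 95) = #3E415F.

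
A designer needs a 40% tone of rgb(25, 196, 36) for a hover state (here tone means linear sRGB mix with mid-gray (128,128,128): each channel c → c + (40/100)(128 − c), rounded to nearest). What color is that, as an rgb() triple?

Lerp each channel 40% toward 128:
  R: 25 + 0.4×(128−25) = 25 + 41.2 = 66.2 → 66
  G: 196 + 0.4×(128−196) = 196 − 27.2 = 168.8 → 169
  B: 36 + 0.4×(128−36) = 36 + 36.8 = 72.8 → 73

rgb(66, 169, 73)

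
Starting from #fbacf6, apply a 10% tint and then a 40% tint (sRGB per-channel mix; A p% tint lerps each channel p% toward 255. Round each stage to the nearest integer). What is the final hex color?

#fdd2fa

#fbacf6 is rgb(251, 172, 246).
Lerp each channel 10% toward 255:
  R: 251 + 0.1×(255−251) = 251 + 0.4 = 251.4 → 251
  G: 172 + 8.3 = 180.3 → 180
  B: 246 + 0.1×(255−246) = 246 + 0.9 = 246.9 → 247
After the tint: rgb(251, 180, 247) = #fbb4f7.
A 40% tint moves each channel 40% toward 255:
  R: 251 + 0.4×(255−251) = 251 + 1.6 = 252.6 → 253
  G: 180 + 0.4×(255−180) = 180 + 30 = 210 → 210
  B: 247 + 3.2 = 250.2 → 250
rgb(253, 210, 250) = #fdd2fa.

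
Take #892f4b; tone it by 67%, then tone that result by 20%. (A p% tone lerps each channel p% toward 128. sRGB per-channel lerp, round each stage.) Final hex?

#826a72

#892f4b is rgb(137, 47, 75).
Lerp each channel 67% toward 128:
  R: 137 + 0.67×(128−137) = 137 − 6.03 = 130.97 → 131
  G: 47 + 0.67×(128−47) = 47 + 54.27 = 101.27 → 101
  B: 75 + 0.67×(128−75) = 75 + 35.51 = 110.51 → 111
After the tone: rgb(131, 101, 111) = #83656f.
A 20% tone moves each channel 20% toward 128:
  R: 131 + 0.2×(128−131) = 131 − 0.6 = 130.4 → 130
  G: 101 + 5.4 = 106.4 → 106
  B: 111 + 3.4 = 114.4 → 114
rgb(130, 106, 114) = #826a72.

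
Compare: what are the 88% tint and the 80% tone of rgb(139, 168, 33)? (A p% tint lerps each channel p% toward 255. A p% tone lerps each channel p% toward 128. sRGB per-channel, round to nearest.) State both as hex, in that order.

88% tint:
  R: 139 + 0.88×(255−139) = 139 + 102.08 = 241.08 → 241
  G: 168 + 76.56 = 244.56 → 245
  B: 33 + 0.88×(255−33) = 33 + 195.36 = 228.36 → 228
  → #F1F5E4
80% tone:
  R: 139 − 8.8 = 130.2 → 130
  G: 168 − 32 = 136 → 136
  B: 33 + 76 = 109 → 109
  → #82886D

#F1F5E4, #82886D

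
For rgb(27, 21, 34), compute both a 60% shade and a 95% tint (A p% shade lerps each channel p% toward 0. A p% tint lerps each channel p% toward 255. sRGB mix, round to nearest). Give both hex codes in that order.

#0b080e, #f4f3f4

60% shade:
  R: 27 + 0.6×(0−27) = 27 − 16.2 = 10.8 → 11
  G: 21 + 0.6×(0−21) = 21 − 12.6 = 8.4 → 8
  B: 34 + 0.6×(0−34) = 34 − 20.4 = 13.6 → 14
  → #0b080e
95% tint:
  R: 27 + 0.95×(255−27) = 27 + 216.6 = 243.6 → 244
  G: 21 + 222.3 = 243.3 → 243
  B: 34 + 0.95×(255−34) = 34 + 209.95 = 243.95 → 244
  → #f4f3f4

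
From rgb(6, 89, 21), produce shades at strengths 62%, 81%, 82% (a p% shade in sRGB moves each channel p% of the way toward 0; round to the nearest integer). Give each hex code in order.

#022208, #011104, #011004

62%: (6 − 3.72 = 2.28→2, 89 − 55.18 = 33.82→34, 21 − 13.02 = 7.98→8) → #022208
81%: (6 − 4.86 = 1.14→1, 89 − 72.09 = 16.91→17, 21 − 17.01 = 3.99→4) → #011104
82%: (6 − 4.92 = 1.08→1, 89 − 72.98 = 16.02→16, 21 − 17.22 = 3.78→4) → #011004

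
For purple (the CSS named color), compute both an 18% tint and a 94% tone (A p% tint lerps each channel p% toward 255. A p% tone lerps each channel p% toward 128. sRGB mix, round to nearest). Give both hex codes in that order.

#972E97, #807880

CSS purple is rgb(128, 0, 128).
18% tint:
  R: 128 + 0.18×(255−128) = 128 + 22.86 = 150.86 → 151
  G: 0 + 0.18×(255−0) = 0 + 45.9 = 45.9 → 46
  B: 128 + 0.18×(255−128) = 128 + 22.86 = 150.86 → 151
  → #972E97
94% tone:
  R: 128 + 0.94×(128−128) = 128 + 0 = 128 → 128
  G: 0 + 0.94×(128−0) = 0 + 120.32 = 120.32 → 120
  B: 128 + 0.94×(128−128) = 128 + 0 = 128 → 128
  → #807880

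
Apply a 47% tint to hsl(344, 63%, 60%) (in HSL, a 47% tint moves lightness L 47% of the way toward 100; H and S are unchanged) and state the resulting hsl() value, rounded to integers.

hsl(344, 63%, 79%)

L moves 47% from 60 toward 100: 60 + 18.8 = 78.8 → 79.
H and S are unchanged.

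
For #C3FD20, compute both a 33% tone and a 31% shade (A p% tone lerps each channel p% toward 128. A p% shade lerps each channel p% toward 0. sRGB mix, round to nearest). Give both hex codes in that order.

#ADD440, #87AF16

#C3FD20 is rgb(195, 253, 32).
33% tone:
  R: 195 + 0.33×(128−195) = 195 − 22.11 = 172.89 → 173
  G: 253 + 0.33×(128−253) = 253 − 41.25 = 211.75 → 212
  B: 32 + 0.33×(128−32) = 32 + 31.68 = 63.68 → 64
  → #ADD440
31% shade:
  R: 195 − 60.45 = 134.55 → 135
  G: 253 − 78.43 = 174.57 → 175
  B: 32 − 9.92 = 22.08 → 22
  → #87AF16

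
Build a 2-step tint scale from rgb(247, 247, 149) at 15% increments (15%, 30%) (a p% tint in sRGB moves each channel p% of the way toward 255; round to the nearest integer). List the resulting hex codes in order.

#F8F8A5, #F9F9B5

15%: (247 + 1.2 = 248.2→248, 247 + 1.2 = 248.2→248, 149 + 15.9 = 164.9→165) → #F8F8A5
30%: (247 + 2.4 = 249.4→249, 247 + 2.4 = 249.4→249, 149 + 31.8 = 180.8→181) → #F9F9B5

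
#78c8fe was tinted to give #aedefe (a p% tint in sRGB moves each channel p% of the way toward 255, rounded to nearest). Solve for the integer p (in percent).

40%

#78c8fe is rgb(120, 200, 254); #aedefe is rgb(174, 222, 254).
On the R channel (widest range): 174 ≈ 120 + (p/100)(255 − 120), so p ≈ 100×(174 − 120)/(255 − 120) = 5400/135 = 40.00.
p = 40 reproduces all three channels after rounding.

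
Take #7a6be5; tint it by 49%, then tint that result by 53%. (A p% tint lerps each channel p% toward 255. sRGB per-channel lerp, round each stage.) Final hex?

#dfdcf9

#7a6be5 is rgb(122, 107, 229).
Per channel, c → c + 0.49(255 − c):
  R: 122 + 0.49×(255−122) = 122 + 65.17 = 187.17 → 187
  G: 107 + 0.49×(255−107) = 107 + 72.52 = 179.52 → 180
  B: 229 + 0.49×(255−229) = 229 + 12.74 = 241.74 → 242
After the tint: rgb(187, 180, 242) = #bbb4f2.
Per channel, c → c + 0.53(255 − c):
  R: 187 + 0.53×(255−187) = 187 + 36.04 = 223.04 → 223
  G: 180 + 39.75 = 219.75 → 220
  B: 242 + 0.53×(255−242) = 242 + 6.89 = 248.89 → 249
rgb(223, 220, 249) = #dfdcf9.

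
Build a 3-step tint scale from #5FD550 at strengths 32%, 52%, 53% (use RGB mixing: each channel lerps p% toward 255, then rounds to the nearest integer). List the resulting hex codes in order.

#5FD550 is rgb(95, 213, 80).
32%: (95 + 51.2 = 146.2→146, 213 + 13.44 = 226.44→226, 80 + 56 = 136→136) → #92E288
52%: (95 + 83.2 = 178.2→178, 213 + 21.84 = 234.84→235, 80 + 91 = 171→171) → #B2EBAB
53%: (95 + 84.8 = 179.8→180, 213 + 22.26 = 235.26→235, 80 + 92.75 = 172.75→173) → #B4EBAD

#92E288, #B2EBAB, #B4EBAD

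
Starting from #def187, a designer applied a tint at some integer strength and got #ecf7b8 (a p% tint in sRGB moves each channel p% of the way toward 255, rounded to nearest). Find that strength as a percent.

#def187 is rgb(222, 241, 135); #ecf7b8 is rgb(236, 247, 184).
On the B channel (widest range): 184 ≈ 135 + (p/100)(255 − 135), so p ≈ 100×(184 − 135)/(255 − 135) = 4900/120 = 40.83.
p = 41 reproduces all three channels after rounding.

41%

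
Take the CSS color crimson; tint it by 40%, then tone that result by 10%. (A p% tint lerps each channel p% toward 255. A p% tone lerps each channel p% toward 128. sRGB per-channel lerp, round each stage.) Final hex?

#DF7389

CSS crimson is rgb(220, 20, 60).
Per channel, c → c + 0.4(255 − c):
  R: 220 + 0.4×(255−220) = 220 + 14 = 234 → 234
  G: 20 + 0.4×(255−20) = 20 + 94 = 114 → 114
  B: 60 + 78 = 138 → 138
After the tint: rgb(234, 114, 138) = #EA728A.
Lerp each channel 10% toward 128:
  R: 234 + 0.1×(128−234) = 234 − 10.6 = 223.4 → 223
  G: 114 + 1.4 = 115.4 → 115
  B: 138 + 0.1×(128−138) = 138 − 1 = 137 → 137
rgb(223, 115, 137) = #DF7389.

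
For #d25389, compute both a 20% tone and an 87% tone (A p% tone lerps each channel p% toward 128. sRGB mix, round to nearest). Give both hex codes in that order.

#d25389 is rgb(210, 83, 137).
20% tone:
  R: 210 + 0.2×(128−210) = 210 − 16.4 = 193.6 → 194
  G: 83 + 0.2×(128−83) = 83 + 9 = 92 → 92
  B: 137 + 0.2×(128−137) = 137 − 1.8 = 135.2 → 135
  → #c25c87
87% tone:
  R: 210 + 0.87×(128−210) = 210 − 71.34 = 138.66 → 139
  G: 83 + 0.87×(128−83) = 83 + 39.15 = 122.15 → 122
  B: 137 + 0.87×(128−137) = 137 − 7.83 = 129.17 → 129
  → #8b7a81

#c25c87, #8b7a81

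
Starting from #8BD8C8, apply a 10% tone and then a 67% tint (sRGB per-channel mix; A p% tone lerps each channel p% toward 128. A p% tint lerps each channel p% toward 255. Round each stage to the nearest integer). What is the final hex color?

#8BD8C8 is rgb(139, 216, 200).
Per channel, c → c + 0.1(128 − c):
  R: 139 − 1.1 = 137.9 → 138
  G: 216 + 0.1×(128−216) = 216 − 8.8 = 207.2 → 207
  B: 200 + 0.1×(128−200) = 200 − 7.2 = 192.8 → 193
After the tone: rgb(138, 207, 193) = #8ACFC1.
A 67% tint moves each channel 67% toward 255:
  R: 138 + 78.39 = 216.39 → 216
  G: 207 + 0.67×(255−207) = 207 + 32.16 = 239.16 → 239
  B: 193 + 0.67×(255−193) = 193 + 41.54 = 234.54 → 235
rgb(216, 239, 235) = #D8EFEB.

#D8EFEB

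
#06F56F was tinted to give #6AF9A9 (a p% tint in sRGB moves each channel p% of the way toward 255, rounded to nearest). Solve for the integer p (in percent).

#06F56F is rgb(6, 245, 111); #6AF9A9 is rgb(106, 249, 169).
On the R channel (widest range): 106 ≈ 6 + (p/100)(255 − 6), so p ≈ 100×(106 − 6)/(255 − 6) = 10000/249 = 40.16.
p = 40 reproduces all three channels after rounding.

40%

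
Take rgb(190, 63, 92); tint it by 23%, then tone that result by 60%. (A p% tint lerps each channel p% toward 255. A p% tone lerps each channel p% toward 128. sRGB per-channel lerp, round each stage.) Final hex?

Per channel, c → c + 0.23(255 − c):
  R: 190 + 0.23×(255−190) = 190 + 14.95 = 204.95 → 205
  G: 63 + 0.23×(255−63) = 63 + 44.16 = 107.16 → 107
  B: 92 + 0.23×(255−92) = 92 + 37.49 = 129.49 → 129
After the tint: rgb(205, 107, 129) = #cd6b81.
A 60% tone moves each channel 60% toward 128:
  R: 205 − 46.2 = 158.8 → 159
  G: 107 + 12.6 = 119.6 → 120
  B: 129 + 0.6×(128−129) = 129 − 0.6 = 128.4 → 128
rgb(159, 120, 128) = #9f7880.

#9f7880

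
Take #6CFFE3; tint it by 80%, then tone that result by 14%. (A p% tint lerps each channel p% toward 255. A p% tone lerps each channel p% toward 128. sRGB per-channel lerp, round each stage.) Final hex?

#D4EDE8

#6CFFE3 is rgb(108, 255, 227).
Per channel, c → c + 0.8(255 − c):
  R: 108 + 0.8×(255−108) = 108 + 117.6 = 225.6 → 226
  G: 255 + 0.8×(255−255) = 255 + 0 = 255 → 255
  B: 227 + 0.8×(255−227) = 227 + 22.4 = 249.4 → 249
After the tint: rgb(226, 255, 249) = #E2FFF9.
A 14% tone moves each channel 14% toward 128:
  R: 226 − 13.72 = 212.28 → 212
  G: 255 − 17.78 = 237.22 → 237
  B: 249 − 16.94 = 232.06 → 232
rgb(212, 237, 232) = #D4EDE8.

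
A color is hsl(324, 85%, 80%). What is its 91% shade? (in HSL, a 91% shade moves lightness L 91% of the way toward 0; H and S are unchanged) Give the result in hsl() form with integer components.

L moves 91% from 80 toward 0: 80 − 72.8 = 7.2 → 7.
H and S are unchanged.

hsl(324, 85%, 7%)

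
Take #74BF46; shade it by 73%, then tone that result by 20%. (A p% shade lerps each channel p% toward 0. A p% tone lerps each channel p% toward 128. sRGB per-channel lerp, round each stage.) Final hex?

#74BF46 is rgb(116, 191, 70).
Lerp each channel 73% toward 0:
  R: 116 + 0.73×(0−116) = 116 − 84.68 = 31.32 → 31
  G: 191 − 139.43 = 51.57 → 52
  B: 70 − 51.1 = 18.9 → 19
After the shade: rgb(31, 52, 19) = #1F3413.
Lerp each channel 20% toward 128:
  R: 31 + 0.2×(128−31) = 31 + 19.4 = 50.4 → 50
  G: 52 + 0.2×(128−52) = 52 + 15.2 = 67.2 → 67
  B: 19 + 21.8 = 40.8 → 41
rgb(50, 67, 41) = #324329.

#324329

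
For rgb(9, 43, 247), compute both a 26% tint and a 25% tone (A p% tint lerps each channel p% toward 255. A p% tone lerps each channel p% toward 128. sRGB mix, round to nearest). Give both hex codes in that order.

#4962F9, #2740D9

26% tint:
  R: 9 + 0.26×(255−9) = 9 + 63.96 = 72.96 → 73
  G: 43 + 0.26×(255−43) = 43 + 55.12 = 98.12 → 98
  B: 247 + 2.08 = 249.08 → 249
  → #4962F9
25% tone:
  R: 9 + 0.25×(128−9) = 9 + 29.75 = 38.75 → 39
  G: 43 + 21.25 = 64.25 → 64
  B: 247 + 0.25×(128−247) = 247 − 29.75 = 217.25 → 217
  → #2740D9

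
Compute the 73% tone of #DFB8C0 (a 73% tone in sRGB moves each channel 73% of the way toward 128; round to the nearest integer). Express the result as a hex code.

#DFB8C0 is rgb(223, 184, 192).
Per channel, c → c + 0.73(128 − c):
  R: 223 − 69.35 = 153.65 → 154
  G: 184 + 0.73×(128−184) = 184 − 40.88 = 143.12 → 143
  B: 192 − 46.72 = 145.28 → 145
rgb(154, 143, 145) = #9A8F91.

#9A8F91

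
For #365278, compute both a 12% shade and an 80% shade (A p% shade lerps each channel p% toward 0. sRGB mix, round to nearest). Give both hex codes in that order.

#365278 is rgb(54, 82, 120).
12% shade:
  R: 54 + 0.12×(0−54) = 54 − 6.48 = 47.52 → 48
  G: 82 + 0.12×(0−82) = 82 − 9.84 = 72.16 → 72
  B: 120 − 14.4 = 105.6 → 106
  → #30486a
80% shade:
  R: 54 + 0.8×(0−54) = 54 − 43.2 = 10.8 → 11
  G: 82 + 0.8×(0−82) = 82 − 65.6 = 16.4 → 16
  B: 120 − 96 = 24 → 24
  → #0b1018

#30486a, #0b1018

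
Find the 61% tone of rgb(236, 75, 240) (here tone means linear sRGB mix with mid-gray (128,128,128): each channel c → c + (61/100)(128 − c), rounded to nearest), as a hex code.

Per channel, c → c + 0.61(128 − c):
  R: 236 + 0.61×(128−236) = 236 − 65.88 = 170.12 → 170
  G: 75 + 32.33 = 107.33 → 107
  B: 240 + 0.61×(128−240) = 240 − 68.32 = 171.68 → 172
rgb(170, 107, 172) = #aa6bac.

#aa6bac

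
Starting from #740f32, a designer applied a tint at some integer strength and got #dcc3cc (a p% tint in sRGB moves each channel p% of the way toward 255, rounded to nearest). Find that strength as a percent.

75%

#740f32 is rgb(116, 15, 50); #dcc3cc is rgb(220, 195, 204).
On the G channel (widest range): 195 ≈ 15 + (p/100)(255 − 15), so p ≈ 100×(195 − 15)/(255 − 15) = 18000/240 = 75.00.
p = 75 reproduces all three channels after rounding.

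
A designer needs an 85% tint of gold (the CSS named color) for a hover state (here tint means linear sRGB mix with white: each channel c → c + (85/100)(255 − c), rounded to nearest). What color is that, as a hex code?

CSS gold is rgb(255, 215, 0).
Per channel, c → c + 0.85(255 − c):
  R: 255 + 0 = 255 → 255
  G: 215 + 0.85×(255−215) = 215 + 34 = 249 → 249
  B: 0 + 0.85×(255−0) = 0 + 216.75 = 216.75 → 217
rgb(255, 249, 217) = #fff9d9.

#fff9d9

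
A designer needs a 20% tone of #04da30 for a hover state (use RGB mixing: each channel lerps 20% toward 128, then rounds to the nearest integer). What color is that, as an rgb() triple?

#04da30 is rgb(4, 218, 48).
Lerp each channel 20% toward 128:
  R: 4 + 0.2×(128−4) = 4 + 24.8 = 28.8 → 29
  G: 218 + 0.2×(128−218) = 218 − 18 = 200 → 200
  B: 48 + 0.2×(128−48) = 48 + 16 = 64 → 64

rgb(29, 200, 64)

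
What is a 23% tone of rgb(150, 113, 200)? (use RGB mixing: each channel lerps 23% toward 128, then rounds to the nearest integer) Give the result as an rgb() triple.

A 23% tone moves each channel 23% toward 128:
  R: 150 + 0.23×(128−150) = 150 − 5.06 = 144.94 → 145
  G: 113 + 0.23×(128−113) = 113 + 3.45 = 116.45 → 116
  B: 200 + 0.23×(128−200) = 200 − 16.56 = 183.44 → 183

rgb(145, 116, 183)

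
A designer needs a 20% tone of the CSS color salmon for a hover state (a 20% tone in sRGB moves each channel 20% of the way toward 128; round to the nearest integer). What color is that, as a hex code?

#e28075

CSS salmon is rgb(250, 128, 114).
Lerp each channel 20% toward 128:
  R: 250 + 0.2×(128−250) = 250 − 24.4 = 225.6 → 226
  G: 128 + 0.2×(128−128) = 128 + 0 = 128 → 128
  B: 114 + 0.2×(128−114) = 114 + 2.8 = 116.8 → 117
rgb(226, 128, 117) = #e28075.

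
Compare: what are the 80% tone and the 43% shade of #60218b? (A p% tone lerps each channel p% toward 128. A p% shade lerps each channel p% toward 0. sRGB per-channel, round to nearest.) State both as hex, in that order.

#7a6d82, #37134f

#60218b is rgb(96, 33, 139).
80% tone:
  R: 96 + 25.6 = 121.6 → 122
  G: 33 + 0.8×(128−33) = 33 + 76 = 109 → 109
  B: 139 + 0.8×(128−139) = 139 − 8.8 = 130.2 → 130
  → #7a6d82
43% shade:
  R: 96 + 0.43×(0−96) = 96 − 41.28 = 54.72 → 55
  G: 33 − 14.19 = 18.81 → 19
  B: 139 + 0.43×(0−139) = 139 − 59.77 = 79.23 → 79
  → #37134f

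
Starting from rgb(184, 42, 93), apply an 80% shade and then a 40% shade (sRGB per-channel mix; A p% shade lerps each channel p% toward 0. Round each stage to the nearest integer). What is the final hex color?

#16050B

An 80% shade moves each channel 80% toward 0:
  R: 184 + 0.8×(0−184) = 184 − 147.2 = 36.8 → 37
  G: 42 + 0.8×(0−42) = 42 − 33.6 = 8.4 → 8
  B: 93 + 0.8×(0−93) = 93 − 74.4 = 18.6 → 19
After the shade: rgb(37, 8, 19) = #250813.
A 40% shade moves each channel 40% toward 0:
  R: 37 + 0.4×(0−37) = 37 − 14.8 = 22.2 → 22
  G: 8 + 0.4×(0−8) = 8 − 3.2 = 4.8 → 5
  B: 19 + 0.4×(0−19) = 19 − 7.6 = 11.4 → 11
rgb(22, 5, 11) = #16050B.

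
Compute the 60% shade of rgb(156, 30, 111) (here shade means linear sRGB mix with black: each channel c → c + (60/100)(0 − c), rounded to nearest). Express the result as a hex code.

Lerp each channel 60% toward 0:
  R: 156 + 0.6×(0−156) = 156 − 93.6 = 62.4 → 62
  G: 30 + 0.6×(0−30) = 30 − 18 = 12 → 12
  B: 111 + 0.6×(0−111) = 111 − 66.6 = 44.4 → 44
rgb(62, 12, 44) = #3E0C2C.

#3E0C2C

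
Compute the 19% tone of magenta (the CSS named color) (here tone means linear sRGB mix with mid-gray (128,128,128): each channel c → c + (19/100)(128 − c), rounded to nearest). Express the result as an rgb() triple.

CSS magenta is rgb(255, 0, 255).
Per channel, c → c + 0.19(128 − c):
  R: 255 + 0.19×(128−255) = 255 − 24.13 = 230.87 → 231
  G: 0 + 24.32 = 24.32 → 24
  B: 255 + 0.19×(128−255) = 255 − 24.13 = 230.87 → 231

rgb(231, 24, 231)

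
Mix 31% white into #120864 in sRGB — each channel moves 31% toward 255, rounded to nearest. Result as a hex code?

#120864 is rgb(18, 8, 100).
A 31% tint moves each channel 31% toward 255:
  R: 18 + 0.31×(255−18) = 18 + 73.47 = 91.47 → 91
  G: 8 + 76.57 = 84.57 → 85
  B: 100 + 0.31×(255−100) = 100 + 48.05 = 148.05 → 148
rgb(91, 85, 148) = #5B5594.

#5B5594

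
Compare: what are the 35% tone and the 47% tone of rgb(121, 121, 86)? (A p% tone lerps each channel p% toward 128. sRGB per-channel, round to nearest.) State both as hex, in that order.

35% tone:
  R: 121 + 0.35×(128−121) = 121 + 2.45 = 123.45 → 123
  G: 121 + 0.35×(128−121) = 121 + 2.45 = 123.45 → 123
  B: 86 + 14.7 = 100.7 → 101
  → #7B7B65
47% tone:
  R: 121 + 0.47×(128−121) = 121 + 3.29 = 124.29 → 124
  G: 121 + 3.29 = 124.29 → 124
  B: 86 + 0.47×(128−86) = 86 + 19.74 = 105.74 → 106
  → #7C7C6A

#7B7B65, #7C7C6A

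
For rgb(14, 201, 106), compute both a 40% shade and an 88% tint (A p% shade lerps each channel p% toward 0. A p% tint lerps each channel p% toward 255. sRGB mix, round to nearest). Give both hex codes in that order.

#087940, #E2F9ED

40% shade:
  R: 14 − 5.6 = 8.4 → 8
  G: 201 + 0.4×(0−201) = 201 − 80.4 = 120.6 → 121
  B: 106 + 0.4×(0−106) = 106 − 42.4 = 63.6 → 64
  → #087940
88% tint:
  R: 14 + 0.88×(255−14) = 14 + 212.08 = 226.08 → 226
  G: 201 + 0.88×(255−201) = 201 + 47.52 = 248.52 → 249
  B: 106 + 131.12 = 237.12 → 237
  → #E2F9ED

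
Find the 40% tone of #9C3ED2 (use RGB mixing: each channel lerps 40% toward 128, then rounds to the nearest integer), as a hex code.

#9C3ED2 is rgb(156, 62, 210).
Per channel, c → c + 0.4(128 − c):
  R: 156 + 0.4×(128−156) = 156 − 11.2 = 144.8 → 145
  G: 62 + 26.4 = 88.4 → 88
  B: 210 + 0.4×(128−210) = 210 − 32.8 = 177.2 → 177
rgb(145, 88, 177) = #9158B1.

#9158B1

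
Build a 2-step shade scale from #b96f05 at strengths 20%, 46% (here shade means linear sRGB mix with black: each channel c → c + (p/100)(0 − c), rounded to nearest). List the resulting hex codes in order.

#b96f05 is rgb(185, 111, 5).
20%: (185 − 37 = 148→148, 111 − 22.2 = 88.8→89, 5 − 1 = 4→4) → #945904
46%: (185 − 85.1 = 99.9→100, 111 − 51.06 = 59.94→60, 5 − 2.3 = 2.7→3) → #643c03

#945904, #643c03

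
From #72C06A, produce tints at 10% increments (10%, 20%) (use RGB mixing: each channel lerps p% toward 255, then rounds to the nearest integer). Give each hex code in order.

#72C06A is rgb(114, 192, 106).
10%: (114 + 14.1 = 128.1→128, 192 + 6.3 = 198.3→198, 106 + 14.9 = 120.9→121) → #80C679
20%: (114 + 28.2 = 142.2→142, 192 + 12.6 = 204.6→205, 106 + 29.8 = 135.8→136) → #8ECD88

#80C679, #8ECD88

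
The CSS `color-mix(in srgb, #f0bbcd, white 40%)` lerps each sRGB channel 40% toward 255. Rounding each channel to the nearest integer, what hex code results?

#f6d6e1

#f0bbcd is rgb(240, 187, 205).
Per channel, c → c + 0.4(255 − c):
  R: 240 + 0.4×(255−240) = 240 + 6 = 246 → 246
  G: 187 + 0.4×(255−187) = 187 + 27.2 = 214.2 → 214
  B: 205 + 0.4×(255−205) = 205 + 20 = 225 → 225
rgb(246, 214, 225) = #f6d6e1.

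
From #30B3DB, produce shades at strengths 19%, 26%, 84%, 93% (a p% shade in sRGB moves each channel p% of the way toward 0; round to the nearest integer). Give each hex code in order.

#2791B1, #2484A2, #081D23, #030D0F

#30B3DB is rgb(48, 179, 219).
19%: (48 − 9.12 = 38.88→39, 179 − 34.01 = 144.99→145, 219 − 41.61 = 177.39→177) → #2791B1
26%: (48 − 12.48 = 35.52→36, 179 − 46.54 = 132.46→132, 219 − 56.94 = 162.06→162) → #2484A2
84%: (48 − 40.32 = 7.68→8, 179 − 150.36 = 28.64→29, 219 − 183.96 = 35.04→35) → #081D23
93%: (48 − 44.64 = 3.36→3, 179 − 166.47 = 12.53→13, 219 − 203.67 = 15.33→15) → #030D0F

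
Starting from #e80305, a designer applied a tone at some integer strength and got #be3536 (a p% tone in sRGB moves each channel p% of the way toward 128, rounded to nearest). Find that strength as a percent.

40%

#e80305 is rgb(232, 3, 5); #be3536 is rgb(190, 53, 54).
On the G channel (widest range): 53 ≈ 3 + (p/100)(128 − 3), so p ≈ 100×(53 − 3)/(128 − 3) = 5000/125 = 40.00.
p = 40 reproduces all three channels after rounding.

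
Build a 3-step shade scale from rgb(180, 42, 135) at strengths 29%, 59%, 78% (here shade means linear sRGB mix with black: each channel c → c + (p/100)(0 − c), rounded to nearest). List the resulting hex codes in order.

29%: (180 − 52.2 = 127.8→128, 42 − 12.18 = 29.82→30, 135 − 39.15 = 95.85→96) → #801E60
59%: (180 − 106.2 = 73.8→74, 42 − 24.78 = 17.22→17, 135 − 79.65 = 55.35→55) → #4A1137
78%: (180 − 140.4 = 39.6→40, 42 − 32.76 = 9.24→9, 135 − 105.3 = 29.7→30) → #28091E

#801E60, #4A1137, #28091E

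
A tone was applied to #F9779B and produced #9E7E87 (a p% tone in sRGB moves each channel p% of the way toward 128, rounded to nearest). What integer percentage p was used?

#F9779B is rgb(249, 119, 155); #9E7E87 is rgb(158, 126, 135).
On the R channel (widest range): 158 ≈ 249 + (p/100)(128 − 249), so p ≈ 100×(158 − 249)/(128 − 249) = -9100/-121 = 75.21.
p = 75 reproduces all three channels after rounding.

75%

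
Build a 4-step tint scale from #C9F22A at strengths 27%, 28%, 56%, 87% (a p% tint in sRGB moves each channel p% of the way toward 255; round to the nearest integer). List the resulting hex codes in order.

#C9F22A is rgb(201, 242, 42).
27%: (201 + 14.58 = 215.58→216, 242 + 3.51 = 245.51→246, 42 + 57.51 = 99.51→100) → #D8F664
28%: (201 + 15.12 = 216.12→216, 242 + 3.64 = 245.64→246, 42 + 59.64 = 101.64→102) → #D8F666
56%: (201 + 30.24 = 231.24→231, 242 + 7.28 = 249.28→249, 42 + 119.28 = 161.28→161) → #E7F9A1
87%: (201 + 46.98 = 247.98→248, 242 + 11.31 = 253.31→253, 42 + 185.31 = 227.31→227) → #F8FDE3

#D8F664, #D8F666, #E7F9A1, #F8FDE3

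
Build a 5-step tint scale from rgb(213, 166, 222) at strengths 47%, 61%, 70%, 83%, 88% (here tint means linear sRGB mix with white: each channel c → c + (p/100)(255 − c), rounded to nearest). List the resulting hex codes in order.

47%: (213 + 19.74 = 232.74→233, 166 + 41.83 = 207.83→208, 222 + 15.51 = 237.51→238) → #e9d0ee
61%: (213 + 25.62 = 238.62→239, 166 + 54.29 = 220.29→220, 222 + 20.13 = 242.13→242) → #efdcf2
70%: (213 + 29.4 = 242.4→242, 166 + 62.3 = 228.3→228, 222 + 23.1 = 245.1→245) → #f2e4f5
83%: (213 + 34.86 = 247.86→248, 166 + 73.87 = 239.87→240, 222 + 27.39 = 249.39→249) → #f8f0f9
88%: (213 + 36.96 = 249.96→250, 166 + 78.32 = 244.32→244, 222 + 29.04 = 251.04→251) → #faf4fb

#e9d0ee, #efdcf2, #f2e4f5, #f8f0f9, #faf4fb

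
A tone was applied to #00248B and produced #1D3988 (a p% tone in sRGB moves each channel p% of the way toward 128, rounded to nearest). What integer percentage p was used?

#00248B is rgb(0, 36, 139); #1D3988 is rgb(29, 57, 136).
On the R channel (widest range): 29 ≈ 0 + (p/100)(128 − 0), so p ≈ 100×(29 − 0)/(128 − 0) = 2900/128 = 22.66.
p = 23 reproduces all three channels after rounding.

23%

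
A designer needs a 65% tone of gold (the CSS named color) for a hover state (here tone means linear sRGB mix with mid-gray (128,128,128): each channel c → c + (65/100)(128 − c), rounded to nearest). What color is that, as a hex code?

#ac9e53

CSS gold is rgb(255, 215, 0).
Lerp each channel 65% toward 128:
  R: 255 − 82.55 = 172.45 → 172
  G: 215 + 0.65×(128−215) = 215 − 56.55 = 158.45 → 158
  B: 0 + 83.2 = 83.2 → 83
rgb(172, 158, 83) = #ac9e53.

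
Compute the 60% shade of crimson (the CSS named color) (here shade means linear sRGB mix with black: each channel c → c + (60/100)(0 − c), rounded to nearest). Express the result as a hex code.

CSS crimson is rgb(220, 20, 60).
Lerp each channel 60% toward 0:
  R: 220 + 0.6×(0−220) = 220 − 132 = 88 → 88
  G: 20 + 0.6×(0−20) = 20 − 12 = 8 → 8
  B: 60 − 36 = 24 → 24
rgb(88, 8, 24) = #580818.

#580818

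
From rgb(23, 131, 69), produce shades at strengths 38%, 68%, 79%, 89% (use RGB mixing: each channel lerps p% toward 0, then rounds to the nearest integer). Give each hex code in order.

#0E512B, #072A16, #051C0E, #030E08

38%: (23 − 8.74 = 14.26→14, 131 − 49.78 = 81.22→81, 69 − 26.22 = 42.78→43) → #0E512B
68%: (23 − 15.64 = 7.36→7, 131 − 89.08 = 41.92→42, 69 − 46.92 = 22.08→22) → #072A16
79%: (23 − 18.17 = 4.83→5, 131 − 103.49 = 27.51→28, 69 − 54.51 = 14.49→14) → #051C0E
89%: (23 − 20.47 = 2.53→3, 131 − 116.59 = 14.41→14, 69 − 61.41 = 7.59→8) → #030E08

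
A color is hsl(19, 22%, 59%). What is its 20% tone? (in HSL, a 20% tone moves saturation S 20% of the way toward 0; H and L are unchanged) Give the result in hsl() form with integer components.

S moves 20% from 22 toward 0: 22 − 4.4 = 17.6 → 18.
H and L are unchanged.

hsl(19, 18%, 59%)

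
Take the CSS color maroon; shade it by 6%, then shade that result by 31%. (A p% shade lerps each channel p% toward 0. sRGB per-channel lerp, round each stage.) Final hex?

#530000

CSS maroon is rgb(128, 0, 0).
A 6% shade moves each channel 6% toward 0:
  R: 128 + 0.06×(0−128) = 128 − 7.68 = 120.32 → 120
  G: 0 + 0.06×(0−0) = 0 + 0 = 0 → 0
  B: 0 + 0.06×(0−0) = 0 + 0 = 0 → 0
After the shade: rgb(120, 0, 0) = #780000.
Lerp each channel 31% toward 0:
  R: 120 + 0.31×(0−120) = 120 − 37.2 = 82.8 → 83
  G: 0 + 0 = 0 → 0
  B: 0 + 0 = 0 → 0
rgb(83, 0, 0) = #530000.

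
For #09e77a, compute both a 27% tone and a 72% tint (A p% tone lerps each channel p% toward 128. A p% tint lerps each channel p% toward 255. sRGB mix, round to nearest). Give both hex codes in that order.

#09e77a is rgb(9, 231, 122).
27% tone:
  R: 9 + 0.27×(128−9) = 9 + 32.13 = 41.13 → 41
  G: 231 − 27.81 = 203.19 → 203
  B: 122 + 0.27×(128−122) = 122 + 1.62 = 123.62 → 124
  → #29cb7c
72% tint:
  R: 9 + 177.12 = 186.12 → 186
  G: 231 + 17.28 = 248.28 → 248
  B: 122 + 95.76 = 217.76 → 218
  → #baf8da

#29cb7c, #baf8da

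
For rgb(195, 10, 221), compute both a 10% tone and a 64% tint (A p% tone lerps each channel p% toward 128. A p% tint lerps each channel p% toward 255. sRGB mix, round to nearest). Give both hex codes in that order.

10% tone:
  R: 195 − 6.7 = 188.3 → 188
  G: 10 + 11.8 = 21.8 → 22
  B: 221 + 0.1×(128−221) = 221 − 9.3 = 211.7 → 212
  → #BC16D4
64% tint:
  R: 195 + 38.4 = 233.4 → 233
  G: 10 + 0.64×(255−10) = 10 + 156.8 = 166.8 → 167
  B: 221 + 0.64×(255−221) = 221 + 21.76 = 242.76 → 243
  → #E9A7F3

#BC16D4, #E9A7F3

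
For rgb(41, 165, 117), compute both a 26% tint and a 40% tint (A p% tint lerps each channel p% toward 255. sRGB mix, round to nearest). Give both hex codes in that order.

#61BC99, #7FC9AC

26% tint:
  R: 41 + 0.26×(255−41) = 41 + 55.64 = 96.64 → 97
  G: 165 + 0.26×(255−165) = 165 + 23.4 = 188.4 → 188
  B: 117 + 0.26×(255−117) = 117 + 35.88 = 152.88 → 153
  → #61BC99
40% tint:
  R: 41 + 85.6 = 126.6 → 127
  G: 165 + 36 = 201 → 201
  B: 117 + 55.2 = 172.2 → 172
  → #7FC9AC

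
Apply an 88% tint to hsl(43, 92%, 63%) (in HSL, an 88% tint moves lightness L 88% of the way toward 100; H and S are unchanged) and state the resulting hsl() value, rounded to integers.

hsl(43, 92%, 96%)

L moves 88% from 63 toward 100: 63 + 32.56 = 95.56 → 96.
H and S are unchanged.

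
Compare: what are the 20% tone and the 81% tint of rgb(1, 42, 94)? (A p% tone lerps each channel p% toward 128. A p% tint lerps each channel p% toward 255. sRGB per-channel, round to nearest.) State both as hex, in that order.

20% tone:
  R: 1 + 25.4 = 26.4 → 26
  G: 42 + 0.2×(128−42) = 42 + 17.2 = 59.2 → 59
  B: 94 + 0.2×(128−94) = 94 + 6.8 = 100.8 → 101
  → #1A3B65
81% tint:
  R: 1 + 205.74 = 206.74 → 207
  G: 42 + 0.81×(255−42) = 42 + 172.53 = 214.53 → 215
  B: 94 + 0.81×(255−94) = 94 + 130.41 = 224.41 → 224
  → #CFD7E0

#1A3B65, #CFD7E0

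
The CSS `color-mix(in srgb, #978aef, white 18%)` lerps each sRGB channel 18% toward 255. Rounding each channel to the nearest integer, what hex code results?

#978aef is rgb(151, 138, 239).
Lerp each channel 18% toward 255:
  R: 151 + 18.72 = 169.72 → 170
  G: 138 + 0.18×(255−138) = 138 + 21.06 = 159.06 → 159
  B: 239 + 0.18×(255−239) = 239 + 2.88 = 241.88 → 242
rgb(170, 159, 242) = #aa9ff2.

#aa9ff2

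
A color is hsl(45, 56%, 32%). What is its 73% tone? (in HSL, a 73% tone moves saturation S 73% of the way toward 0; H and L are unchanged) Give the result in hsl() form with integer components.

hsl(45, 15%, 32%)

S moves 73% from 56 toward 0: 56 − 40.88 = 15.12 → 15.
H and L are unchanged.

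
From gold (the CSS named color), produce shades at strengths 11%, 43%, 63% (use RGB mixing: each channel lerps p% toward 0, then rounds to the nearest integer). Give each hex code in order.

#E3BF00, #917B00, #5E5000

CSS gold is rgb(255, 215, 0).
11%: (255 − 28.05 = 226.95→227, 215 − 23.65 = 191.35→191, 0→0) → #E3BF00
43%: (255 − 109.65 = 145.35→145, 215 − 92.45 = 122.55→123, 0→0) → #917B00
63%: (255 − 160.65 = 94.35→94, 215 − 135.45 = 79.55→80, 0→0) → #5E5000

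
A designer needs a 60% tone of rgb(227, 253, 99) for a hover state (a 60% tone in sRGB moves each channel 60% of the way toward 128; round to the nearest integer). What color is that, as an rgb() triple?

A 60% tone moves each channel 60% toward 128:
  R: 227 − 59.4 = 167.6 → 168
  G: 253 + 0.6×(128−253) = 253 − 75 = 178 → 178
  B: 99 + 0.6×(128−99) = 99 + 17.4 = 116.4 → 116

rgb(168, 178, 116)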